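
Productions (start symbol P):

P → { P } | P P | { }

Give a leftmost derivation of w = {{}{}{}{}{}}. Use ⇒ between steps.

P ⇒ {P}   [P → { P }]
{P} ⇒ {PP}   [P → P P]
{PP} ⇒ {PPP}   [P → P P]
{PPP} ⇒ {PPPP}   [P → P P]
{PPPP} ⇒ {PPPPP}   [P → P P]
{PPPPP} ⇒ {{}PPPP}   [P → { }]
{{}PPPP} ⇒ {{}{}PPP}   [P → { }]
{{}{}PPP} ⇒ {{}{}{}PP}   [P → { }]
{{}{}{}PP} ⇒ {{}{}{}{}P}   [P → { }]
{{}{}{}{}P} ⇒ {{}{}{}{}{}}   [P → { }]

P⇒{P}⇒{PP}⇒{PPP}⇒{PPPP}⇒{PPPPP}⇒{{}PPPP}⇒{{}{}PPP}⇒{{}{}{}PP}⇒{{}{}{}{}P}⇒{{}{}{}{}{}}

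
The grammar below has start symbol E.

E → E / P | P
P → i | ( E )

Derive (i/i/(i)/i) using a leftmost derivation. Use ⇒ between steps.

E ⇒ P   [E → P]
P ⇒ (E)   [P → ( E )]
(E) ⇒ (E/P)   [E → E / P]
(E/P) ⇒ (E/P/P)   [E → E / P]
(E/P/P) ⇒ (E/P/P/P)   [E → E / P]
(E/P/P/P) ⇒ (P/P/P/P)   [E → P]
(P/P/P/P) ⇒ (i/P/P/P)   [P → i]
(i/P/P/P) ⇒ (i/i/P/P)   [P → i]
(i/i/P/P) ⇒ (i/i/(E)/P)   [P → ( E )]
(i/i/(E)/P) ⇒ (i/i/(P)/P)   [E → P]
(i/i/(P)/P) ⇒ (i/i/(i)/P)   [P → i]
(i/i/(i)/P) ⇒ (i/i/(i)/i)   [P → i]

E ⇒ P ⇒ (E) ⇒ (E/P) ⇒ (E/P/P) ⇒ (E/P/P/P) ⇒ (P/P/P/P) ⇒ (i/P/P/P) ⇒ (i/i/P/P) ⇒ (i/i/(E)/P) ⇒ (i/i/(P)/P) ⇒ (i/i/(i)/P) ⇒ (i/i/(i)/i)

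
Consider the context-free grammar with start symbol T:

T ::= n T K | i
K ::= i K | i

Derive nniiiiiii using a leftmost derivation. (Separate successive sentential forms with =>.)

T=>nTK=>nnTKK=>nniKK=>nniiKK=>nniiiKK=>nniiiiKK=>nniiiiiKK=>nniiiiiiK=>nniiiiiii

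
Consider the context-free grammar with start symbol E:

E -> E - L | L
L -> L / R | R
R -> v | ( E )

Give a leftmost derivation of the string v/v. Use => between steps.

E => L   [E -> L]
L => L/R   [L -> L / R]
L/R => R/R   [L -> R]
R/R => v/R   [R -> v]
v/R => v/v   [R -> v]

E=>L=>L/R=>R/R=>v/R=>v/v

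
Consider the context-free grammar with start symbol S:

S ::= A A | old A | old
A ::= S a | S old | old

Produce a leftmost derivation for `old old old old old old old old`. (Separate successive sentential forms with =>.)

S => A A   [S ::= A A]
A A => S old A   [A ::= S old]
S old A => old A old A   [S ::= old A]
old A old A => old S old old A   [A ::= S old]
old S old old A => old old old old A   [S ::= old]
old old old old A => old old old old S old   [A ::= S old]
old old old old S old => old old old old old A old   [S ::= old A]
old old old old old A old => old old old old old S old old   [A ::= S old]
old old old old old S old old => old old old old old old old old   [S ::= old]

S => A A => S old A => old A old A => old S old old A => old old old old A => old old old old S old => old old old old old A old => old old old old old S old old => old old old old old old old old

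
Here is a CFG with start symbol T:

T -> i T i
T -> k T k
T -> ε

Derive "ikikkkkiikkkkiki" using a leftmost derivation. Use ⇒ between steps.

T ⇒ iTi   [T -> i T i]
iTi ⇒ ikTki   [T -> k T k]
ikTki ⇒ ikiTiki   [T -> i T i]
ikiTiki ⇒ ikikTkiki   [T -> k T k]
ikikTkiki ⇒ ikikkTkkiki   [T -> k T k]
ikikkTkkiki ⇒ ikikkkTkkkiki   [T -> k T k]
ikikkkTkkkiki ⇒ ikikkkkTkkkkiki   [T -> k T k]
ikikkkkTkkkkiki ⇒ ikikkkkiTikkkkiki   [T -> i T i]
ikikkkkiTikkkkiki ⇒ ikikkkkiikkkkiki   [T -> ε]

T ⇒ iTi ⇒ ikTki ⇒ ikiTiki ⇒ ikikTkiki ⇒ ikikkTkkiki ⇒ ikikkkTkkkiki ⇒ ikikkkkTkkkkiki ⇒ ikikkkkiTikkkkiki ⇒ ikikkkkiikkkkiki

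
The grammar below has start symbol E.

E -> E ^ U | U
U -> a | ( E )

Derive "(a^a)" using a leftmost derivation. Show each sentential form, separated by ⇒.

E⇒U⇒(E)⇒(E^U)⇒(U^U)⇒(a^U)⇒(a^a)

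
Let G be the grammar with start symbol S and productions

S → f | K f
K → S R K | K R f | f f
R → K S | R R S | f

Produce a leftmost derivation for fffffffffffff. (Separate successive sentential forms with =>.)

S=>Kf=>SRKf=>KfRKf=>KRffRKf=>SRKRffRKf=>KfRKRffRKf=>fffRKRffRKf=>ffffKRffRKf=>ffffffRffRKf=>fffffffffRKf=>ffffffffffKf=>fffffffffffff

S => Kf   [S → K f]
Kf => SRKf   [K → S R K]
SRKf => KfRKf   [S → K f]
KfRKf => KRffRKf   [K → K R f]
KRffRKf => SRKRffRKf   [K → S R K]
SRKRffRKf => KfRKRffRKf   [S → K f]
KfRKRffRKf => fffRKRffRKf   [K → f f]
fffRKRffRKf => ffffKRffRKf   [R → f]
ffffKRffRKf => ffffffRffRKf   [K → f f]
ffffffRffRKf => fffffffffRKf   [R → f]
fffffffffRKf => ffffffffffKf   [R → f]
ffffffffffKf => fffffffffffff   [K → f f]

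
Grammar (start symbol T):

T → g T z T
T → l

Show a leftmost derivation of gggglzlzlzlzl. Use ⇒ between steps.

T ⇒ gTzT   [T → g T z T]
gTzT ⇒ ggTzTzT   [T → g T z T]
ggTzTzT ⇒ gggTzTzTzT   [T → g T z T]
gggTzTzTzT ⇒ ggggTzTzTzTzT   [T → g T z T]
ggggTzTzTzTzT ⇒ gggglzTzTzTzT   [T → l]
gggglzTzTzTzT ⇒ gggglzlzTzTzT   [T → l]
gggglzlzTzTzT ⇒ gggglzlzlzTzT   [T → l]
gggglzlzlzTzT ⇒ gggglzlzlzlzT   [T → l]
gggglzlzlzlzT ⇒ gggglzlzlzlzl   [T → l]

T⇒gTzT⇒ggTzTzT⇒gggTzTzTzT⇒ggggTzTzTzTzT⇒gggglzTzTzTzT⇒gggglzlzTzTzT⇒gggglzlzlzTzT⇒gggglzlzlzlzT⇒gggglzlzlzlzl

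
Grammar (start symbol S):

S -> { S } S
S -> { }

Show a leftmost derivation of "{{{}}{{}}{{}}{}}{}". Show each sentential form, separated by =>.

S => {S}S   [S -> { S } S]
{S}S => {{S}S}S   [S -> { S } S]
{{S}S}S => {{{}}S}S   [S -> { }]
{{{}}S}S => {{{}}{S}S}S   [S -> { S } S]
{{{}}{S}S}S => {{{}}{{}}S}S   [S -> { }]
{{{}}{{}}S}S => {{{}}{{}}{S}S}S   [S -> { S } S]
{{{}}{{}}{S}S}S => {{{}}{{}}{{}}S}S   [S -> { }]
{{{}}{{}}{{}}S}S => {{{}}{{}}{{}}{}}S   [S -> { }]
{{{}}{{}}{{}}{}}S => {{{}}{{}}{{}}{}}{}   [S -> { }]

S => {S}S => {{S}S}S => {{{}}S}S => {{{}}{S}S}S => {{{}}{{}}S}S => {{{}}{{}}{S}S}S => {{{}}{{}}{{}}S}S => {{{}}{{}}{{}}{}}S => {{{}}{{}}{{}}{}}{}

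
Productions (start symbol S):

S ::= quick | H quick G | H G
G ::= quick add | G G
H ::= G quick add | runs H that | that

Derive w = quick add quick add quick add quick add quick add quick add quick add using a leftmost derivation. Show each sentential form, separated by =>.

S => H G   [S ::= H G]
H G => G quick add G   [H ::= G quick add]
G quick add G => G G quick add G   [G ::= G G]
G G quick add G => G G G quick add G   [G ::= G G]
G G G quick add G => G G G G quick add G   [G ::= G G]
G G G G quick add G => G G G G G quick add G   [G ::= G G]
G G G G G quick add G => quick add G G G G quick add G   [G ::= quick add]
quick add G G G G quick add G => quick add quick add G G G quick add G   [G ::= quick add]
quick add quick add G G G quick add G => quick add quick add quick add G G quick add G   [G ::= quick add]
quick add quick add quick add G G quick add G => quick add quick add quick add quick add G quick add G   [G ::= quick add]
quick add quick add quick add quick add G quick add G => quick add quick add quick add quick add quick add quick add G   [G ::= quick add]
quick add quick add quick add quick add quick add quick add G => quick add quick add quick add quick add quick add quick add quick add   [G ::= quick add]

S => H G => G quick add G => G G quick add G => G G G quick add G => G G G G quick add G => G G G G G quick add G => quick add G G G G quick add G => quick add quick add G G G quick add G => quick add quick add quick add G G quick add G => quick add quick add quick add quick add G quick add G => quick add quick add quick add quick add quick add quick add G => quick add quick add quick add quick add quick add quick add quick add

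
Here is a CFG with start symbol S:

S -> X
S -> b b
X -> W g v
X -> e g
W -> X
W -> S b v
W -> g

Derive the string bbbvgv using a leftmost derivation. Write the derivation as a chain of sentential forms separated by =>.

S => X   [S -> X]
X => Wgv   [X -> W g v]
Wgv => Sbvgv   [W -> S b v]
Sbvgv => bbbvgv   [S -> b b]

S => X => Wgv => Sbvgv => bbbvgv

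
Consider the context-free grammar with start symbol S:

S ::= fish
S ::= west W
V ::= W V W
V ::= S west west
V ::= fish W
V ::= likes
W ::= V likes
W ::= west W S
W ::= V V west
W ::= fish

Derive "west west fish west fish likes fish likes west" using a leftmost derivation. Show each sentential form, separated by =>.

S => west W => west V V west => west W V W V west => west west W S V W V west => west west fish S V W V west => west west fish west W V W V west => west west fish west fish V W V west => west west fish west fish likes W V west => west west fish west fish likes fish V west => west west fish west fish likes fish likes west

S => west W   [S ::= west W]
west W => west V V west   [W ::= V V west]
west V V west => west W V W V west   [V ::= W V W]
west W V W V west => west west W S V W V west   [W ::= west W S]
west west W S V W V west => west west fish S V W V west   [W ::= fish]
west west fish S V W V west => west west fish west W V W V west   [S ::= west W]
west west fish west W V W V west => west west fish west fish V W V west   [W ::= fish]
west west fish west fish V W V west => west west fish west fish likes W V west   [V ::= likes]
west west fish west fish likes W V west => west west fish west fish likes fish V west   [W ::= fish]
west west fish west fish likes fish V west => west west fish west fish likes fish likes west   [V ::= likes]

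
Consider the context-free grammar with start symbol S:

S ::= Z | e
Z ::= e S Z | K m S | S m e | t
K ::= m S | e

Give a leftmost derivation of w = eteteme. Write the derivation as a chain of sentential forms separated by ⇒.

S ⇒ Z   [S ::= Z]
Z ⇒ eSZ   [Z ::= e S Z]
eSZ ⇒ eZZ   [S ::= Z]
eZZ ⇒ etZ   [Z ::= t]
etZ ⇒ eteSZ   [Z ::= e S Z]
eteSZ ⇒ eteZZ   [S ::= Z]
eteZZ ⇒ etetZ   [Z ::= t]
etetZ ⇒ etetSme   [Z ::= S m e]
etetSme ⇒ eteteme   [S ::= e]

S⇒Z⇒eSZ⇒eZZ⇒etZ⇒eteSZ⇒eteZZ⇒etetZ⇒etetSme⇒eteteme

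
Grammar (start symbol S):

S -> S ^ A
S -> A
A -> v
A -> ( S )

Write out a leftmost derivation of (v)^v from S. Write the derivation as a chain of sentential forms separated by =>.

S => S^A   [S -> S ^ A]
S^A => A^A   [S -> A]
A^A => (S)^A   [A -> ( S )]
(S)^A => (A)^A   [S -> A]
(A)^A => (v)^A   [A -> v]
(v)^A => (v)^v   [A -> v]

S => S^A => A^A => (S)^A => (A)^A => (v)^A => (v)^v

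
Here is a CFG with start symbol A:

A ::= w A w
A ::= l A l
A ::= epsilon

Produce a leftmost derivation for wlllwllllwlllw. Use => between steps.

A => wAw => wlAlw => wllAllw => wlllAlllw => wlllwAwlllw => wlllwlAlwlllw => wlllwllAllwlllw => wlllwllllwlllw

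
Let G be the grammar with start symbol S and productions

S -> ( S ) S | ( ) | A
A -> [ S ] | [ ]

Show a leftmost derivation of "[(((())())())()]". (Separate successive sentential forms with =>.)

S=>A=>[S]=>[(S)S]=>[((S)S)S]=>[(((S)S)S)S]=>[(((())S)S)S]=>[(((())())S)S]=>[(((())())())S]=>[(((())())())()]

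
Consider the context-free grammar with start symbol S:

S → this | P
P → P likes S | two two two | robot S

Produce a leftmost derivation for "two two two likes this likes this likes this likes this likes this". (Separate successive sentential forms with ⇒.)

S ⇒ P ⇒ P likes S ⇒ P likes S likes S ⇒ P likes S likes S likes S ⇒ P likes S likes S likes S likes S ⇒ P likes S likes S likes S likes S likes S ⇒ two two two likes S likes S likes S likes S likes S ⇒ two two two likes this likes S likes S likes S likes S ⇒ two two two likes this likes this likes S likes S likes S ⇒ two two two likes this likes this likes this likes S likes S ⇒ two two two likes this likes this likes this likes this likes S ⇒ two two two likes this likes this likes this likes this likes this

S ⇒ P   [S → P]
P ⇒ P likes S   [P → P likes S]
P likes S ⇒ P likes S likes S   [P → P likes S]
P likes S likes S ⇒ P likes S likes S likes S   [P → P likes S]
P likes S likes S likes S ⇒ P likes S likes S likes S likes S   [P → P likes S]
P likes S likes S likes S likes S ⇒ P likes S likes S likes S likes S likes S   [P → P likes S]
P likes S likes S likes S likes S likes S ⇒ two two two likes S likes S likes S likes S likes S   [P → two two two]
two two two likes S likes S likes S likes S likes S ⇒ two two two likes this likes S likes S likes S likes S   [S → this]
two two two likes this likes S likes S likes S likes S ⇒ two two two likes this likes this likes S likes S likes S   [S → this]
two two two likes this likes this likes S likes S likes S ⇒ two two two likes this likes this likes this likes S likes S   [S → this]
two two two likes this likes this likes this likes S likes S ⇒ two two two likes this likes this likes this likes this likes S   [S → this]
two two two likes this likes this likes this likes this likes S ⇒ two two two likes this likes this likes this likes this likes this   [S → this]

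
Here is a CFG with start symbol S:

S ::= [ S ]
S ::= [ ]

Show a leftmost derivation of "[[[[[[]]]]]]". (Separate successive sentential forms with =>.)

S => [S]   [S ::= [ S ]]
[S] => [[S]]   [S ::= [ S ]]
[[S]] => [[[S]]]   [S ::= [ S ]]
[[[S]]] => [[[[S]]]]   [S ::= [ S ]]
[[[[S]]]] => [[[[[S]]]]]   [S ::= [ S ]]
[[[[[S]]]]] => [[[[[[]]]]]]   [S ::= [ ]]

S=>[S]=>[[S]]=>[[[S]]]=>[[[[S]]]]=>[[[[[S]]]]]=>[[[[[[]]]]]]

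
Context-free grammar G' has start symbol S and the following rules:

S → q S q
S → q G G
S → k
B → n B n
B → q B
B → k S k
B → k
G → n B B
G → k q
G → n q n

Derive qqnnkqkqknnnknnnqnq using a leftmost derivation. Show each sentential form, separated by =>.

S => qSq   [S → q S q]
qSq => qqGGq   [S → q G G]
qqGGq => qqnBBGq   [G → n B B]
qqnBBGq => qqnnBnBGq   [B → n B n]
qqnnBnBGq => qqnnkSknBGq   [B → k S k]
qqnnkSknBGq => qqnnkqSqknBGq   [S → q S q]
qqnnkqSqknBGq => qqnnkqkqknBGq   [S → k]
qqnnkqkqknBGq => qqnnkqkqknnBnGq   [B → n B n]
qqnnkqkqknnBnGq => qqnnkqkqknnnBnnGq   [B → n B n]
qqnnkqkqknnnBnnGq => qqnnkqkqknnnknnGq   [B → k]
qqnnkqkqknnnknnGq => qqnnkqkqknnnknnnqnq   [G → n q n]

S => qSq => qqGGq => qqnBBGq => qqnnBnBGq => qqnnkSknBGq => qqnnkqSqknBGq => qqnnkqkqknBGq => qqnnkqkqknnBnGq => qqnnkqkqknnnBnnGq => qqnnkqkqknnnknnGq => qqnnkqkqknnnknnnqnq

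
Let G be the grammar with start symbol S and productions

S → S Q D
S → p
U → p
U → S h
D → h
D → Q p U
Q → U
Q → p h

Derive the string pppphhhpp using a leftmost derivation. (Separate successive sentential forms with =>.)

S => SQD => pQD => pUD => ppD => ppQpU => ppUpU => ppShpU => ppSQDhpU => pppQDhpU => pppphDhpU => pppphhhpU => pppphhhpp

S => SQD   [S → S Q D]
SQD => pQD   [S → p]
pQD => pUD   [Q → U]
pUD => ppD   [U → p]
ppD => ppQpU   [D → Q p U]
ppQpU => ppUpU   [Q → U]
ppUpU => ppShpU   [U → S h]
ppShpU => ppSQDhpU   [S → S Q D]
ppSQDhpU => pppQDhpU   [S → p]
pppQDhpU => pppphDhpU   [Q → p h]
pppphDhpU => pppphhhpU   [D → h]
pppphhhpU => pppphhhpp   [U → p]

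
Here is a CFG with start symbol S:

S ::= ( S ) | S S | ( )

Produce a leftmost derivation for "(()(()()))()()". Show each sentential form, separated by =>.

S => SS   [S ::= S S]
SS => (S)S   [S ::= ( S )]
(S)S => (SS)S   [S ::= S S]
(SS)S => (()S)S   [S ::= ( )]
(()S)S => (()(S))S   [S ::= ( S )]
(()(S))S => (()(SS))S   [S ::= S S]
(()(SS))S => (()(()S))S   [S ::= ( )]
(()(()S))S => (()(()()))S   [S ::= ( )]
(()(()()))S => (()(()()))SS   [S ::= S S]
(()(()()))SS => (()(()()))()S   [S ::= ( )]
(()(()()))()S => (()(()()))()()   [S ::= ( )]

S => SS => (S)S => (SS)S => (()S)S => (()(S))S => (()(SS))S => (()(()S))S => (()(()()))S => (()(()()))SS => (()(()()))()S => (()(()()))()()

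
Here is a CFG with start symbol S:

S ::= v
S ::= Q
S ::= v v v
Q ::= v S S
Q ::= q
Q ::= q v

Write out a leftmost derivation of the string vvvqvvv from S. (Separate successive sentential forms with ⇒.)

S ⇒ Q ⇒ vSS ⇒ vQS ⇒ vvSSS ⇒ vvvSS ⇒ vvvQS ⇒ vvvqS ⇒ vvvqvvv

S ⇒ Q   [S ::= Q]
Q ⇒ vSS   [Q ::= v S S]
vSS ⇒ vQS   [S ::= Q]
vQS ⇒ vvSSS   [Q ::= v S S]
vvSSS ⇒ vvvSS   [S ::= v]
vvvSS ⇒ vvvQS   [S ::= Q]
vvvQS ⇒ vvvqS   [Q ::= q]
vvvqS ⇒ vvvqvvv   [S ::= v v v]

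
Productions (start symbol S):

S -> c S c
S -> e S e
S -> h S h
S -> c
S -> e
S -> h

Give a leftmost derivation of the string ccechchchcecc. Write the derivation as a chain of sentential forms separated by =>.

S => cSc => ccScc => cceSecc => ccecScecc => ccechShcecc => ccechcSchcecc => ccechchchcecc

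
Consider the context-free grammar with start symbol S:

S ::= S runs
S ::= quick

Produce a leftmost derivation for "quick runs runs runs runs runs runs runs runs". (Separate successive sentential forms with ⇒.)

S ⇒ S runs   [S ::= S runs]
S runs ⇒ S runs runs   [S ::= S runs]
S runs runs ⇒ S runs runs runs   [S ::= S runs]
S runs runs runs ⇒ S runs runs runs runs   [S ::= S runs]
S runs runs runs runs ⇒ S runs runs runs runs runs   [S ::= S runs]
S runs runs runs runs runs ⇒ S runs runs runs runs runs runs   [S ::= S runs]
S runs runs runs runs runs runs ⇒ S runs runs runs runs runs runs runs   [S ::= S runs]
S runs runs runs runs runs runs runs ⇒ S runs runs runs runs runs runs runs runs   [S ::= S runs]
S runs runs runs runs runs runs runs runs ⇒ quick runs runs runs runs runs runs runs runs   [S ::= quick]

S ⇒ S runs ⇒ S runs runs ⇒ S runs runs runs ⇒ S runs runs runs runs ⇒ S runs runs runs runs runs ⇒ S runs runs runs runs runs runs ⇒ S runs runs runs runs runs runs runs ⇒ S runs runs runs runs runs runs runs runs ⇒ quick runs runs runs runs runs runs runs runs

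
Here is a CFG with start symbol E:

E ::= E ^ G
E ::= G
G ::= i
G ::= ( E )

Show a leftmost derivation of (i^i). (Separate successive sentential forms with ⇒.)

E ⇒ G   [E ::= G]
G ⇒ (E)   [G ::= ( E )]
(E) ⇒ (E^G)   [E ::= E ^ G]
(E^G) ⇒ (G^G)   [E ::= G]
(G^G) ⇒ (i^G)   [G ::= i]
(i^G) ⇒ (i^i)   [G ::= i]

E⇒G⇒(E)⇒(E^G)⇒(G^G)⇒(i^G)⇒(i^i)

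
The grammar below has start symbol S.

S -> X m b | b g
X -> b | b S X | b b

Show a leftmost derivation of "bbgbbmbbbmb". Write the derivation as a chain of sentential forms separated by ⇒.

S ⇒ Xmb ⇒ bSXmb ⇒ bbgXmb ⇒ bbgbSXmb ⇒ bbgbXmbXmb ⇒ bbgbbmbXmb ⇒ bbgbbmbbbmb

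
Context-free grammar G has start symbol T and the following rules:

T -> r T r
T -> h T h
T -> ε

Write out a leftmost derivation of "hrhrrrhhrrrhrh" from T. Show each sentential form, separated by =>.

T => hTh   [T -> h T h]
hTh => hrTrh   [T -> r T r]
hrTrh => hrhThrh   [T -> h T h]
hrhThrh => hrhrTrhrh   [T -> r T r]
hrhrTrhrh => hrhrrTrrhrh   [T -> r T r]
hrhrrTrrhrh => hrhrrrTrrrhrh   [T -> r T r]
hrhrrrTrrrhrh => hrhrrrhThrrrhrh   [T -> h T h]
hrhrrrhThrrrhrh => hrhrrrhhrrrhrh   [T -> ε]

T => hTh => hrTrh => hrhThrh => hrhrTrhrh => hrhrrTrrhrh => hrhrrrTrrrhrh => hrhrrrhThrrrhrh => hrhrrrhhrrrhrh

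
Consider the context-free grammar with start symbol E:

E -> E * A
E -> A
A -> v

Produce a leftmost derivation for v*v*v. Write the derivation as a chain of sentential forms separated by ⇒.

E ⇒ E*A ⇒ E*A*A ⇒ A*A*A ⇒ v*A*A ⇒ v*v*A ⇒ v*v*v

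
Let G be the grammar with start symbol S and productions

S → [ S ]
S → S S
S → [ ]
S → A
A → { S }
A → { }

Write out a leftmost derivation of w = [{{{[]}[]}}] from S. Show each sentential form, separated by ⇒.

S ⇒ [S]   [S → [ S ]]
[S] ⇒ [A]   [S → A]
[A] ⇒ [{S}]   [A → { S }]
[{S}] ⇒ [{A}]   [S → A]
[{A}] ⇒ [{{S}}]   [A → { S }]
[{{S}}] ⇒ [{{SS}}]   [S → S S]
[{{SS}}] ⇒ [{{AS}}]   [S → A]
[{{AS}}] ⇒ [{{{S}S}}]   [A → { S }]
[{{{S}S}}] ⇒ [{{{[]}S}}]   [S → [ ]]
[{{{[]}S}}] ⇒ [{{{[]}[]}}]   [S → [ ]]

S ⇒ [S] ⇒ [A] ⇒ [{S}] ⇒ [{A}] ⇒ [{{S}}] ⇒ [{{SS}}] ⇒ [{{AS}}] ⇒ [{{{S}S}}] ⇒ [{{{[]}S}}] ⇒ [{{{[]}[]}}]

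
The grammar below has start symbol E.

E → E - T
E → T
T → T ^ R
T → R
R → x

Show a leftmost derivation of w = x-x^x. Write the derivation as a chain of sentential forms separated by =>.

E => E-T   [E → E - T]
E-T => T-T   [E → T]
T-T => R-T   [T → R]
R-T => x-T   [R → x]
x-T => x-T^R   [T → T ^ R]
x-T^R => x-R^R   [T → R]
x-R^R => x-x^R   [R → x]
x-x^R => x-x^x   [R → x]

E => E-T => T-T => R-T => x-T => x-T^R => x-R^R => x-x^R => x-x^x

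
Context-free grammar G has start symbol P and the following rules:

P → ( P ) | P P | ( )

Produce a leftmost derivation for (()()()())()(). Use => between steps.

P => PP   [P → P P]
PP => PPP   [P → P P]
PPP => (P)PP   [P → ( P )]
(P)PP => (PP)PP   [P → P P]
(PP)PP => (PPP)PP   [P → P P]
(PPP)PP => (PPPP)PP   [P → P P]
(PPPP)PP => (()PPP)PP   [P → ( )]
(()PPP)PP => (()()PP)PP   [P → ( )]
(()()PP)PP => (()()()P)PP   [P → ( )]
(()()()P)PP => (()()()())PP   [P → ( )]
(()()()())PP => (()()()())()P   [P → ( )]
(()()()())()P => (()()()())()()   [P → ( )]

P=>PP=>PPP=>(P)PP=>(PP)PP=>(PPP)PP=>(PPPP)PP=>(()PPP)PP=>(()()PP)PP=>(()()()P)PP=>(()()()())PP=>(()()()())()P=>(()()()())()()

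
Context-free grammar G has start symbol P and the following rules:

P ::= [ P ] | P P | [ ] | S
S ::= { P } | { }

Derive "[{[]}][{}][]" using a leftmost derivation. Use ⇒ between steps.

P ⇒ PP ⇒ PPP ⇒ [P]PP ⇒ [S]PP ⇒ [{P}]PP ⇒ [{[]}]PP ⇒ [{[]}][P]P ⇒ [{[]}][S]P ⇒ [{[]}][{}]P ⇒ [{[]}][{}][]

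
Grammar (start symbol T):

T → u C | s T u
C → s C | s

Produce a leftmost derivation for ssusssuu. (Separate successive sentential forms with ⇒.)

T ⇒ sTu ⇒ ssTuu ⇒ ssuCuu ⇒ ssusCuu ⇒ ssussCuu ⇒ ssusssuu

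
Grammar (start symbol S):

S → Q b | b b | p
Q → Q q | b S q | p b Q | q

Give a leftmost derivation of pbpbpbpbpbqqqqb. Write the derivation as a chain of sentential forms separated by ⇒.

S ⇒ Qb   [S → Q b]
Qb ⇒ pbQb   [Q → p b Q]
pbQb ⇒ pbpbQb   [Q → p b Q]
pbpbQb ⇒ pbpbQqb   [Q → Q q]
pbpbQqb ⇒ pbpbpbQqb   [Q → p b Q]
pbpbpbQqb ⇒ pbpbpbpbQqb   [Q → p b Q]
pbpbpbpbQqb ⇒ pbpbpbpbQqqb   [Q → Q q]
pbpbpbpbQqqb ⇒ pbpbpbpbpbQqqb   [Q → p b Q]
pbpbpbpbpbQqqb ⇒ pbpbpbpbpbQqqqb   [Q → Q q]
pbpbpbpbpbQqqqb ⇒ pbpbpbpbpbqqqqb   [Q → q]

S⇒Qb⇒pbQb⇒pbpbQb⇒pbpbQqb⇒pbpbpbQqb⇒pbpbpbpbQqb⇒pbpbpbpbQqqb⇒pbpbpbpbpbQqqb⇒pbpbpbpbpbQqqqb⇒pbpbpbpbpbqqqqb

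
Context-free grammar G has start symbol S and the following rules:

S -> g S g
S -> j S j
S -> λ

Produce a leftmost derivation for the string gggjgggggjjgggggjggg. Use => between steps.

S => gSg   [S -> g S g]
gSg => ggSgg   [S -> g S g]
ggSgg => gggSggg   [S -> g S g]
gggSggg => gggjSjggg   [S -> j S j]
gggjSjggg => gggjgSgjggg   [S -> g S g]
gggjgSgjggg => gggjggSggjggg   [S -> g S g]
gggjggSggjggg => gggjgggSgggjggg   [S -> g S g]
gggjgggSgggjggg => gggjggggSggggjggg   [S -> g S g]
gggjggggSggggjggg => gggjgggggSgggggjggg   [S -> g S g]
gggjgggggSgggggjggg => gggjgggggjSjgggggjggg   [S -> j S j]
gggjgggggjSjgggggjggg => gggjgggggjjgggggjggg   [S -> λ]

S=>gSg=>ggSgg=>gggSggg=>gggjSjggg=>gggjgSgjggg=>gggjggSggjggg=>gggjgggSgggjggg=>gggjggggSggggjggg=>gggjgggggSgggggjggg=>gggjgggggjSjgggggjggg=>gggjgggggjjgggggjggg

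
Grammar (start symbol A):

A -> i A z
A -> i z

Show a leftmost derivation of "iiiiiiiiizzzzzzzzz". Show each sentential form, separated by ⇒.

A ⇒ iAz ⇒ iiAzz ⇒ iiiAzzz ⇒ iiiiAzzzz ⇒ iiiiiAzzzzz ⇒ iiiiiiAzzzzzz ⇒ iiiiiiiAzzzzzzz ⇒ iiiiiiiiAzzzzzzzz ⇒ iiiiiiiiizzzzzzzzz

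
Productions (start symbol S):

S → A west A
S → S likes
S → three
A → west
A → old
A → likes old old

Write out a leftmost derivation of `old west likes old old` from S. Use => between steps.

S => A west A => old west A => old west likes old old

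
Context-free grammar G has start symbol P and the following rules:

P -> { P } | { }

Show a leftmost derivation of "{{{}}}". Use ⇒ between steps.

P ⇒ {P} ⇒ {{P}} ⇒ {{{}}}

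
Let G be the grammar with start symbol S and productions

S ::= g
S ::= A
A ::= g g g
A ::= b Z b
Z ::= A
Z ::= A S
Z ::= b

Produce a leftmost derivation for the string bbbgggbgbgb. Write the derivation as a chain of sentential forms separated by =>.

S=>A=>bZb=>bASb=>bbZbSb=>bbASbSb=>bbbZbSbSb=>bbbAbSbSb=>bbbgggbSbSb=>bbbgggbgbSb=>bbbgggbgbgb

S => A   [S ::= A]
A => bZb   [A ::= b Z b]
bZb => bASb   [Z ::= A S]
bASb => bbZbSb   [A ::= b Z b]
bbZbSb => bbASbSb   [Z ::= A S]
bbASbSb => bbbZbSbSb   [A ::= b Z b]
bbbZbSbSb => bbbAbSbSb   [Z ::= A]
bbbAbSbSb => bbbgggbSbSb   [A ::= g g g]
bbbgggbSbSb => bbbgggbgbSb   [S ::= g]
bbbgggbgbSb => bbbgggbgbgb   [S ::= g]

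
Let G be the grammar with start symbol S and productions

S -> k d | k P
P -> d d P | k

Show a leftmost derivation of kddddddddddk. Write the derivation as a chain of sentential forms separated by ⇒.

S⇒kP⇒kddP⇒kddddP⇒kddddddP⇒kddddddddP⇒kddddddddddP⇒kddddddddddk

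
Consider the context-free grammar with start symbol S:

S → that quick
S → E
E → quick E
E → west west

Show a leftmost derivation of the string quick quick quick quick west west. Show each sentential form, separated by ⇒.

S ⇒ E ⇒ quick E ⇒ quick quick E ⇒ quick quick quick E ⇒ quick quick quick quick E ⇒ quick quick quick quick west west

S ⇒ E   [S → E]
E ⇒ quick E   [E → quick E]
quick E ⇒ quick quick E   [E → quick E]
quick quick E ⇒ quick quick quick E   [E → quick E]
quick quick quick E ⇒ quick quick quick quick E   [E → quick E]
quick quick quick quick E ⇒ quick quick quick quick west west   [E → west west]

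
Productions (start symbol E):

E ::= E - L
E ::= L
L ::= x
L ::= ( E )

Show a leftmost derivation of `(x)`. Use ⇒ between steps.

E ⇒ L   [E ::= L]
L ⇒ (E)   [L ::= ( E )]
(E) ⇒ (L)   [E ::= L]
(L) ⇒ (x)   [L ::= x]

E ⇒ L ⇒ (E) ⇒ (L) ⇒ (x)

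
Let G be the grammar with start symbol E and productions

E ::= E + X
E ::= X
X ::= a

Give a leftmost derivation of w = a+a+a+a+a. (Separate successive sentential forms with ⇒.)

E ⇒ E+X ⇒ E+X+X ⇒ E+X+X+X ⇒ E+X+X+X+X ⇒ X+X+X+X+X ⇒ a+X+X+X+X ⇒ a+a+X+X+X ⇒ a+a+a+X+X ⇒ a+a+a+a+X ⇒ a+a+a+a+a

E ⇒ E+X   [E ::= E + X]
E+X ⇒ E+X+X   [E ::= E + X]
E+X+X ⇒ E+X+X+X   [E ::= E + X]
E+X+X+X ⇒ E+X+X+X+X   [E ::= E + X]
E+X+X+X+X ⇒ X+X+X+X+X   [E ::= X]
X+X+X+X+X ⇒ a+X+X+X+X   [X ::= a]
a+X+X+X+X ⇒ a+a+X+X+X   [X ::= a]
a+a+X+X+X ⇒ a+a+a+X+X   [X ::= a]
a+a+a+X+X ⇒ a+a+a+a+X   [X ::= a]
a+a+a+a+X ⇒ a+a+a+a+a   [X ::= a]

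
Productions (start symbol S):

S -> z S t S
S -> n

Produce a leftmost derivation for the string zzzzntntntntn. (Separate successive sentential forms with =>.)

S => zStS   [S -> z S t S]
zStS => zzStStS   [S -> z S t S]
zzStStS => zzzStStStS   [S -> z S t S]
zzzStStStS => zzzzStStStStS   [S -> z S t S]
zzzzStStStStS => zzzzntStStStS   [S -> n]
zzzzntStStStS => zzzzntntStStS   [S -> n]
zzzzntntStStS => zzzzntntntStS   [S -> n]
zzzzntntntStS => zzzzntntntntS   [S -> n]
zzzzntntntntS => zzzzntntntntn   [S -> n]

S => zStS => zzStStS => zzzStStStS => zzzzStStStStS => zzzzntStStStS => zzzzntntStStS => zzzzntntntStS => zzzzntntntntS => zzzzntntntntn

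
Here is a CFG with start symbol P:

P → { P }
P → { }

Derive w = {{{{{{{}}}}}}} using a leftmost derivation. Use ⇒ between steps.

P ⇒ {P}   [P → { P }]
{P} ⇒ {{P}}   [P → { P }]
{{P}} ⇒ {{{P}}}   [P → { P }]
{{{P}}} ⇒ {{{{P}}}}   [P → { P }]
{{{{P}}}} ⇒ {{{{{P}}}}}   [P → { P }]
{{{{{P}}}}} ⇒ {{{{{{P}}}}}}   [P → { P }]
{{{{{{P}}}}}} ⇒ {{{{{{{}}}}}}}   [P → { }]

P ⇒ {P} ⇒ {{P}} ⇒ {{{P}}} ⇒ {{{{P}}}} ⇒ {{{{{P}}}}} ⇒ {{{{{{P}}}}}} ⇒ {{{{{{{}}}}}}}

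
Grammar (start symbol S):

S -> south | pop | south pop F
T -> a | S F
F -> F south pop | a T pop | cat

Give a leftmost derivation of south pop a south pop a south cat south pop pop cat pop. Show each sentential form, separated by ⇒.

S ⇒ south pop F ⇒ south pop a T pop ⇒ south pop a S F pop ⇒ south pop a south pop F F pop ⇒ south pop a south pop a T pop F pop ⇒ south pop a south pop a S F pop F pop ⇒ south pop a south pop a south F pop F pop ⇒ south pop a south pop a south F south pop pop F pop ⇒ south pop a south pop a south cat south pop pop F pop ⇒ south pop a south pop a south cat south pop pop cat pop

S ⇒ south pop F   [S -> south pop F]
south pop F ⇒ south pop a T pop   [F -> a T pop]
south pop a T pop ⇒ south pop a S F pop   [T -> S F]
south pop a S F pop ⇒ south pop a south pop F F pop   [S -> south pop F]
south pop a south pop F F pop ⇒ south pop a south pop a T pop F pop   [F -> a T pop]
south pop a south pop a T pop F pop ⇒ south pop a south pop a S F pop F pop   [T -> S F]
south pop a south pop a S F pop F pop ⇒ south pop a south pop a south F pop F pop   [S -> south]
south pop a south pop a south F pop F pop ⇒ south pop a south pop a south F south pop pop F pop   [F -> F south pop]
south pop a south pop a south F south pop pop F pop ⇒ south pop a south pop a south cat south pop pop F pop   [F -> cat]
south pop a south pop a south cat south pop pop F pop ⇒ south pop a south pop a south cat south pop pop cat pop   [F -> cat]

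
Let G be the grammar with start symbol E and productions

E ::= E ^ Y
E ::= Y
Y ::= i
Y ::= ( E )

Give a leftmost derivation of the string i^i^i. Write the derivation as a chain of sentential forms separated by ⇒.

E ⇒ E^Y ⇒ E^Y^Y ⇒ Y^Y^Y ⇒ i^Y^Y ⇒ i^i^Y ⇒ i^i^i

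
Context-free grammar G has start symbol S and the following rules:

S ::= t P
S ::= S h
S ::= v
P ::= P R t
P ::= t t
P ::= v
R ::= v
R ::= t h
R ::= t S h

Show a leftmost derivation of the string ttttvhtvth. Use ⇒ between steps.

S ⇒ Sh   [S ::= S h]
Sh ⇒ tPh   [S ::= t P]
tPh ⇒ tPRth   [P ::= P R t]
tPRth ⇒ tPRtRth   [P ::= P R t]
tPRtRth ⇒ tttRtRth   [P ::= t t]
tttRtRth ⇒ ttttShtRth   [R ::= t S h]
ttttShtRth ⇒ ttttvhtRth   [S ::= v]
ttttvhtRth ⇒ ttttvhtvth   [R ::= v]

S ⇒ Sh ⇒ tPh ⇒ tPRth ⇒ tPRtRth ⇒ tttRtRth ⇒ ttttShtRth ⇒ ttttvhtRth ⇒ ttttvhtvth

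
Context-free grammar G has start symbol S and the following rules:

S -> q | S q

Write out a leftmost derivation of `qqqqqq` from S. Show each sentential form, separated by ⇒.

S ⇒ Sq ⇒ Sqq ⇒ Sqqq ⇒ Sqqqq ⇒ Sqqqqq ⇒ qqqqqq

S ⇒ Sq   [S -> S q]
Sq ⇒ Sqq   [S -> S q]
Sqq ⇒ Sqqq   [S -> S q]
Sqqq ⇒ Sqqqq   [S -> S q]
Sqqqq ⇒ Sqqqqq   [S -> S q]
Sqqqqq ⇒ qqqqqq   [S -> q]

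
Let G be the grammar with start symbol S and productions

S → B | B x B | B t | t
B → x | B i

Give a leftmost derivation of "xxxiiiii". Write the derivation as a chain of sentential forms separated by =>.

S => BxB => xxB => xxBi => xxBii => xxBiii => xxBiiii => xxBiiiii => xxxiiiii

S => BxB   [S → B x B]
BxB => xxB   [B → x]
xxB => xxBi   [B → B i]
xxBi => xxBii   [B → B i]
xxBii => xxBiii   [B → B i]
xxBiii => xxBiiii   [B → B i]
xxBiiii => xxBiiiii   [B → B i]
xxBiiiii => xxxiiiii   [B → x]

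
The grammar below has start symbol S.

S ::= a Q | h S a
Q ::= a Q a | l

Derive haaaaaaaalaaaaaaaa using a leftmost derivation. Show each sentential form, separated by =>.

S => hSa   [S ::= h S a]
hSa => haQa   [S ::= a Q]
haQa => haaQaa   [Q ::= a Q a]
haaQaa => haaaQaaa   [Q ::= a Q a]
haaaQaaa => haaaaQaaaa   [Q ::= a Q a]
haaaaQaaaa => haaaaaQaaaaa   [Q ::= a Q a]
haaaaaQaaaaa => haaaaaaQaaaaaa   [Q ::= a Q a]
haaaaaaQaaaaaa => haaaaaaaQaaaaaaa   [Q ::= a Q a]
haaaaaaaQaaaaaaa => haaaaaaaaQaaaaaaaa   [Q ::= a Q a]
haaaaaaaaQaaaaaaaa => haaaaaaaalaaaaaaaa   [Q ::= l]

S => hSa => haQa => haaQaa => haaaQaaa => haaaaQaaaa => haaaaaQaaaaa => haaaaaaQaaaaaa => haaaaaaaQaaaaaaa => haaaaaaaaQaaaaaaaa => haaaaaaaalaaaaaaaa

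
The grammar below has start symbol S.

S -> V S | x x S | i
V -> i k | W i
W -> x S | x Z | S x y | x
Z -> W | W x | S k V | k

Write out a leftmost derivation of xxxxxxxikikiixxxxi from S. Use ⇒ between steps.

S ⇒ xxS ⇒ xxxxS ⇒ xxxxVS ⇒ xxxxWiS ⇒ xxxxxSiS ⇒ xxxxxxxSiS ⇒ xxxxxxxVSiS ⇒ xxxxxxxikSiS ⇒ xxxxxxxikVSiS ⇒ xxxxxxxikikSiS ⇒ xxxxxxxikikiiS ⇒ xxxxxxxikikiixxS ⇒ xxxxxxxikikiixxxxS ⇒ xxxxxxxikikiixxxxi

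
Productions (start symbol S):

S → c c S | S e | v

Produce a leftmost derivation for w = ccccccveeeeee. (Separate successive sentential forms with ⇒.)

S⇒Se⇒See⇒Seee⇒Seeee⇒ccSeeee⇒ccSeeeee⇒ccccSeeeee⇒ccccSeeeeee⇒ccccccSeeeeee⇒ccccccveeeeee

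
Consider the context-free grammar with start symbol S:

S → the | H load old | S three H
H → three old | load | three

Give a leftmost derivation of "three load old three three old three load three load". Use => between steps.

S => S three H   [S → S three H]
S three H => S three H three H   [S → S three H]
S three H three H => S three H three H three H   [S → S three H]
S three H three H three H => H load old three H three H three H   [S → H load old]
H load old three H three H three H => three load old three H three H three H   [H → three]
three load old three H three H three H => three load old three three old three H three H   [H → three old]
three load old three three old three H three H => three load old three three old three load three H   [H → load]
three load old three three old three load three H => three load old three three old three load three load   [H → load]

S => S three H => S three H three H => S three H three H three H => H load old three H three H three H => three load old three H three H three H => three load old three three old three H three H => three load old three three old three load three H => three load old three three old three load three load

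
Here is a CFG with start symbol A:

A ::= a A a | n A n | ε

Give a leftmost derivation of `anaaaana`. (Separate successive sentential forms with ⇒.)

A ⇒ aAa   [A ::= a A a]
aAa ⇒ anAna   [A ::= n A n]
anAna ⇒ anaAana   [A ::= a A a]
anaAana ⇒ anaaAaana   [A ::= a A a]
anaaAaana ⇒ anaaaana   [A ::= ε]

A ⇒ aAa ⇒ anAna ⇒ anaAana ⇒ anaaAaana ⇒ anaaaana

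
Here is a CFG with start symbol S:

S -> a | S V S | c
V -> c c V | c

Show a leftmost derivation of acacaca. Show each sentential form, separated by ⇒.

S ⇒ SVS   [S -> S V S]
SVS ⇒ SVSVS   [S -> S V S]
SVSVS ⇒ SVSVSVS   [S -> S V S]
SVSVSVS ⇒ aVSVSVS   [S -> a]
aVSVSVS ⇒ acSVSVS   [V -> c]
acSVSVS ⇒ acaVSVS   [S -> a]
acaVSVS ⇒ acacSVS   [V -> c]
acacSVS ⇒ acacaVS   [S -> a]
acacaVS ⇒ acacacS   [V -> c]
acacacS ⇒ acacaca   [S -> a]

S ⇒ SVS ⇒ SVSVS ⇒ SVSVSVS ⇒ aVSVSVS ⇒ acSVSVS ⇒ acaVSVS ⇒ acacSVS ⇒ acacaVS ⇒ acacacS ⇒ acacaca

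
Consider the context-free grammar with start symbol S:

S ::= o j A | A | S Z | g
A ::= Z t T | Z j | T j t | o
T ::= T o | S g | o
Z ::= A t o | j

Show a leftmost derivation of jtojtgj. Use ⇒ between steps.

S ⇒ SZ   [S ::= S Z]
SZ ⇒ AZ   [S ::= A]
AZ ⇒ ZtTZ   [A ::= Z t T]
ZtTZ ⇒ jtTZ   [Z ::= j]
jtTZ ⇒ jtSgZ   [T ::= S g]
jtSgZ ⇒ jtAgZ   [S ::= A]
jtAgZ ⇒ jtTjtgZ   [A ::= T j t]
jtTjtgZ ⇒ jtojtgZ   [T ::= o]
jtojtgZ ⇒ jtojtgj   [Z ::= j]

S ⇒ SZ ⇒ AZ ⇒ ZtTZ ⇒ jtTZ ⇒ jtSgZ ⇒ jtAgZ ⇒ jtTjtgZ ⇒ jtojtgZ ⇒ jtojtgj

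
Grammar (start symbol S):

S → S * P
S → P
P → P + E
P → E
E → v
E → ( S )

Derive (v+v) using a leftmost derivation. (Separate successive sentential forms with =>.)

S=>P=>E=>(S)=>(P)=>(P+E)=>(E+E)=>(v+E)=>(v+v)

S => P   [S → P]
P => E   [P → E]
E => (S)   [E → ( S )]
(S) => (P)   [S → P]
(P) => (P+E)   [P → P + E]
(P+E) => (E+E)   [P → E]
(E+E) => (v+E)   [E → v]
(v+E) => (v+v)   [E → v]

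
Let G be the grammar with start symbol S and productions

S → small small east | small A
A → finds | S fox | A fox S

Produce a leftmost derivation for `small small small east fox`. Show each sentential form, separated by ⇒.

S ⇒ small A ⇒ small S fox ⇒ small small small east fox

S ⇒ small A   [S → small A]
small A ⇒ small S fox   [A → S fox]
small S fox ⇒ small small small east fox   [S → small small east]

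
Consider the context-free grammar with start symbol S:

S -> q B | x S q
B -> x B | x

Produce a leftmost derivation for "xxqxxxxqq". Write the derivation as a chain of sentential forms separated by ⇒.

S⇒xSq⇒xxSqq⇒xxqBqq⇒xxqxBqq⇒xxqxxBqq⇒xxqxxxBqq⇒xxqxxxxqq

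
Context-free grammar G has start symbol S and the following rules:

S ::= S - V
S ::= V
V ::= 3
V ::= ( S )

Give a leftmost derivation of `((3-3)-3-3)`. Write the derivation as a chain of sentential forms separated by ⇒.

S ⇒ V   [S ::= V]
V ⇒ (S)   [V ::= ( S )]
(S) ⇒ (S-V)   [S ::= S - V]
(S-V) ⇒ (S-V-V)   [S ::= S - V]
(S-V-V) ⇒ (V-V-V)   [S ::= V]
(V-V-V) ⇒ ((S)-V-V)   [V ::= ( S )]
((S)-V-V) ⇒ ((S-V)-V-V)   [S ::= S - V]
((S-V)-V-V) ⇒ ((V-V)-V-V)   [S ::= V]
((V-V)-V-V) ⇒ ((3-V)-V-V)   [V ::= 3]
((3-V)-V-V) ⇒ ((3-3)-V-V)   [V ::= 3]
((3-3)-V-V) ⇒ ((3-3)-3-V)   [V ::= 3]
((3-3)-3-V) ⇒ ((3-3)-3-3)   [V ::= 3]

S ⇒ V ⇒ (S) ⇒ (S-V) ⇒ (S-V-V) ⇒ (V-V-V) ⇒ ((S)-V-V) ⇒ ((S-V)-V-V) ⇒ ((V-V)-V-V) ⇒ ((3-V)-V-V) ⇒ ((3-3)-V-V) ⇒ ((3-3)-3-V) ⇒ ((3-3)-3-3)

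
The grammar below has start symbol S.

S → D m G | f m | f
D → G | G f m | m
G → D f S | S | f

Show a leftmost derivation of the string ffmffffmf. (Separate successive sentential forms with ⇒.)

S ⇒ DmG ⇒ GmG ⇒ DfSmG ⇒ GfSmG ⇒ DfSfSmG ⇒ GfmfSfSmG ⇒ ffmfSfSmG ⇒ ffmfffSmG ⇒ ffmffffmG ⇒ ffmffffmf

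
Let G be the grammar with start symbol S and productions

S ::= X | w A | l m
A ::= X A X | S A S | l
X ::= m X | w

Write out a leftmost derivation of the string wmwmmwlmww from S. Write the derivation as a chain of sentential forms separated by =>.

S => wA   [S ::= w A]
wA => wXAX   [A ::= X A X]
wXAX => wmXAX   [X ::= m X]
wmXAX => wmwAX   [X ::= w]
wmwAX => wmwXAXX   [A ::= X A X]
wmwXAXX => wmwmXAXX   [X ::= m X]
wmwmXAXX => wmwmmXAXX   [X ::= m X]
wmwmmXAXX => wmwmmwAXX   [X ::= w]
wmwmmwAXX => wmwmmwlXX   [A ::= l]
wmwmmwlXX => wmwmmwlmXX   [X ::= m X]
wmwmmwlmXX => wmwmmwlmwX   [X ::= w]
wmwmmwlmwX => wmwmmwlmww   [X ::= w]

S => wA => wXAX => wmXAX => wmwAX => wmwXAXX => wmwmXAXX => wmwmmXAXX => wmwmmwAXX => wmwmmwlXX => wmwmmwlmXX => wmwmmwlmwX => wmwmmwlmww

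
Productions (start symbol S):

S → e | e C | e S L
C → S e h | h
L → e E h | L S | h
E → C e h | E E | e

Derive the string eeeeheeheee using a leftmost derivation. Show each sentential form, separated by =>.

S => eSL => eeCL => eeSehL => eeeehL => eeeehLS => eeeehLSS => eeeehLSSS => eeeeheEhSSS => eeeeheehSSS => eeeeheeheSS => eeeeheeheeS => eeeeheeheee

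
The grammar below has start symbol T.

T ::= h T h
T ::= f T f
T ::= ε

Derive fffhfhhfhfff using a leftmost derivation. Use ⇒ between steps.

T⇒fTf⇒ffTff⇒fffTfff⇒fffhThfff⇒fffhfTfhfff⇒fffhfhThfhfff⇒fffhfhhfhfff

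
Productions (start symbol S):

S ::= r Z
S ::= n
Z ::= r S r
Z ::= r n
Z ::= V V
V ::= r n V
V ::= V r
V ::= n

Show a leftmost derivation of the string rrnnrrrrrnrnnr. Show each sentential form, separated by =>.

S => rZ   [S ::= r Z]
rZ => rVV   [Z ::= V V]
rVV => rVrV   [V ::= V r]
rVrV => rVrrV   [V ::= V r]
rVrrV => rrnVrrV   [V ::= r n V]
rrnVrrV => rrnVrrrV   [V ::= V r]
rrnVrrrV => rrnVrrrrV   [V ::= V r]
rrnVrrrrV => rrnnrrrrV   [V ::= n]
rrnnrrrrV => rrnnrrrrrnV   [V ::= r n V]
rrnnrrrrrnV => rrnnrrrrrnrnV   [V ::= r n V]
rrnnrrrrrnrnV => rrnnrrrrrnrnVr   [V ::= V r]
rrnnrrrrrnrnVr => rrnnrrrrrnrnnr   [V ::= n]

S => rZ => rVV => rVrV => rVrrV => rrnVrrV => rrnVrrrV => rrnVrrrrV => rrnnrrrrV => rrnnrrrrrnV => rrnnrrrrrnrnV => rrnnrrrrrnrnVr => rrnnrrrrrnrnnr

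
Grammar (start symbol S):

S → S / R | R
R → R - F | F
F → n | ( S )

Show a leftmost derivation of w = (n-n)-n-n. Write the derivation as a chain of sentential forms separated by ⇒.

S ⇒ R   [S → R]
R ⇒ R-F   [R → R - F]
R-F ⇒ R-F-F   [R → R - F]
R-F-F ⇒ F-F-F   [R → F]
F-F-F ⇒ (S)-F-F   [F → ( S )]
(S)-F-F ⇒ (R)-F-F   [S → R]
(R)-F-F ⇒ (R-F)-F-F   [R → R - F]
(R-F)-F-F ⇒ (F-F)-F-F   [R → F]
(F-F)-F-F ⇒ (n-F)-F-F   [F → n]
(n-F)-F-F ⇒ (n-n)-F-F   [F → n]
(n-n)-F-F ⇒ (n-n)-n-F   [F → n]
(n-n)-n-F ⇒ (n-n)-n-n   [F → n]

S ⇒ R ⇒ R-F ⇒ R-F-F ⇒ F-F-F ⇒ (S)-F-F ⇒ (R)-F-F ⇒ (R-F)-F-F ⇒ (F-F)-F-F ⇒ (n-F)-F-F ⇒ (n-n)-F-F ⇒ (n-n)-n-F ⇒ (n-n)-n-n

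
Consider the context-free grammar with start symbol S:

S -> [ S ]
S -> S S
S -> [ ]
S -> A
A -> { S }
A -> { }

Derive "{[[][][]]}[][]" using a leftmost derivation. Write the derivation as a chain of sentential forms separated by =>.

S=>SS=>SSS=>ASS=>{S}SS=>{[S]}SS=>{[SS]}SS=>{[SSS]}SS=>{[[]SS]}SS=>{[[][]S]}SS=>{[[][][]]}SS=>{[[][][]]}[]S=>{[[][][]]}[][]

S => SS   [S -> S S]
SS => SSS   [S -> S S]
SSS => ASS   [S -> A]
ASS => {S}SS   [A -> { S }]
{S}SS => {[S]}SS   [S -> [ S ]]
{[S]}SS => {[SS]}SS   [S -> S S]
{[SS]}SS => {[SSS]}SS   [S -> S S]
{[SSS]}SS => {[[]SS]}SS   [S -> [ ]]
{[[]SS]}SS => {[[][]S]}SS   [S -> [ ]]
{[[][]S]}SS => {[[][][]]}SS   [S -> [ ]]
{[[][][]]}SS => {[[][][]]}[]S   [S -> [ ]]
{[[][][]]}[]S => {[[][][]]}[][]   [S -> [ ]]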